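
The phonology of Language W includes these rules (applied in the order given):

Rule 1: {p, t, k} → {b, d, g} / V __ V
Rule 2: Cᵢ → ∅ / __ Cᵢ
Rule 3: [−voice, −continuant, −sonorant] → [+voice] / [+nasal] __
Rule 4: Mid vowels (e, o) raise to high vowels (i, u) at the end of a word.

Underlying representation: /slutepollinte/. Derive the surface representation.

sludebolindi

Rule 1 (intervocalic voicing): /t/ is a voiceless stop between vowels /u/ and /e/, so it voices to [d]. /p/ is a voiceless stop between vowels /e/ and /o/, so it voices to [b]. /slutepollinte/ → sludebollinte.
Rule 2 (degemination): /ll/ is a geminate; the first /l/ deletes. /sludebollinte/ → sludebolinte.
Rule 3 (post-nasal voicing): /t/ is a voiceless stop immediately after the nasal /n/, so it voices to [d]. /sludebolinte/ → sludebolinde.
Rule 4 (final vowel raising): /e/ is a mid vowel in word-final position, so it raises to [i]. /sludebolinde/ → sludebolindi.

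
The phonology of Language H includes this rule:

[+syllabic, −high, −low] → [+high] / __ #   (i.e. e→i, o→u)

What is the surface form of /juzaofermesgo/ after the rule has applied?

/o/ is a mid vowel in word-final position, so it raises to [u].
The other instances of /o/, /e/ do not occur in the required environment and remain unchanged.
Surface form: [juzaofermesgu].

juzaofermesgu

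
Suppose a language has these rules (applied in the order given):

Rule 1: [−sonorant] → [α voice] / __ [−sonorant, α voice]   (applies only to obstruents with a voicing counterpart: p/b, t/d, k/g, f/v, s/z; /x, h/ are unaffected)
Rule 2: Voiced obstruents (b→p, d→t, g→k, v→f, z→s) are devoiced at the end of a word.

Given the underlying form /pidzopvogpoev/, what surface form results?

Rule 1 (regressive voicing assimilation): /p/ precedes the voiced obstruent /v/, so it voices to [b] by assimilation. /g/ precedes the voiceless obstruent /p/, so it devoices to [k] by assimilation. /pidzopvogpoev/ → pidzobvokpoev.
Rule 2 (final devoicing): /v/ is a voiced obstruent in word-final position, so it devoices to [f]. /pidzobvokpoev/ → pidzobvokpoef.

pidzobvokpoef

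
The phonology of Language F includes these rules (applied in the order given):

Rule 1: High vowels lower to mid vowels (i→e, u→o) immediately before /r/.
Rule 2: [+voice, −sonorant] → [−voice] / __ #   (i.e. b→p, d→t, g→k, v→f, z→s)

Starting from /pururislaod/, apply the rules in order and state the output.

pororislaot

Rule 1 (pre-rhotic lowering): /u/ is a high vowel immediately before /r/, so it lowers to [o]. /u/ is a high vowel immediately before /r/, so it lowers to [o]. /pururislaod/ → pororislaod.
Rule 2 (final devoicing): /d/ is a voiced obstruent in word-final position, so it devoices to [t]. /pororislaod/ → pororislaot.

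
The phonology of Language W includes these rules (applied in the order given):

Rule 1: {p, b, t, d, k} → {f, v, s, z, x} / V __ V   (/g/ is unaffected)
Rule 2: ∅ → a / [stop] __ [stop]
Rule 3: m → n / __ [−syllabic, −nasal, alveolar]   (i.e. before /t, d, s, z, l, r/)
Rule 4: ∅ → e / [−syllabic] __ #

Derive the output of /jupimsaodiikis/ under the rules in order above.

jufinsaoziixise

Rule 1 (intervocalic spirantization): /p/ is a stop between vowels /u/ and /i/, so it spirantizes to the fricative [f]. /d/ is a stop between vowels /o/ and /i/, so it spirantizes to the fricative [z]. /k/ is a stop between vowels /i/ and /i/, so it spirantizes to the fricative [x]. /jupimsaodiikis/ → jufimsaoziixis.
Rule 2 (stop-cluster a-epenthesis): no segment meets the environment; /jufimsaoziixis/ is unchanged.
Rule 3 (nasal place assimilation): /m/ precedes the alveolar consonant /s/, so it assimilates in place to [n]. /jufimsaoziixis/ → jufinsaoziixis.
Rule 4 (final e-epenthesis): the form ends in the consonant /s/, so [e] is inserted word-finally. /jufinsaoziixis/ → jufinsaoziixise.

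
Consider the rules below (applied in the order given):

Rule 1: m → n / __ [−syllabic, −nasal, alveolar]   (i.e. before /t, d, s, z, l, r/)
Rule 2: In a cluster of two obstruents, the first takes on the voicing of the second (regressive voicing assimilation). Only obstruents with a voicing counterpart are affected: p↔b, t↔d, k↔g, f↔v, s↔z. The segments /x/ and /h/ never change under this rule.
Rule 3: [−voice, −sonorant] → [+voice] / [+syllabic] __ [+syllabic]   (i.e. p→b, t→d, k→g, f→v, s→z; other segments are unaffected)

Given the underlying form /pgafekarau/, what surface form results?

bgavegarau

Rule 1 (nasal place assimilation): no segment meets the environment; /pgafekarau/ is unchanged.
Rule 2 (regressive voicing assimilation): /p/ precedes the voiced obstruent /g/, so it voices to [b] by assimilation. /pgafekarau/ → bgafekarau.
Rule 3 (intervocalic voicing): /f/ is a voiceless obstruent between vowels /a/ and /e/, so it voices to [v]. /k/ is a voiceless obstruent between vowels /e/ and /a/, so it voices to [g]. /bgafekarau/ → bgavegarau.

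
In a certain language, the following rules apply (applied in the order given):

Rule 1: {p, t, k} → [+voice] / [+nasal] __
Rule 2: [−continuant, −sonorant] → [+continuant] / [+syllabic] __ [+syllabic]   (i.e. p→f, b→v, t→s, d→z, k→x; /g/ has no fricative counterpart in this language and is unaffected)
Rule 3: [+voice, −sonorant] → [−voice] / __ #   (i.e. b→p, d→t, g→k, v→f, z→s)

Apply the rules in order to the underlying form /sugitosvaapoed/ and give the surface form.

sugisosvaafoet

Rule 1 (post-nasal voicing): no segment meets the environment; /sugitosvaapoed/ is unchanged.
Rule 2 (intervocalic spirantization): /t/ is a stop between vowels /i/ and /o/, so it spirantizes to the fricative [s]. /p/ is a stop between vowels /a/ and /o/, so it spirantizes to the fricative [f]. /sugitosvaapoed/ → sugisosvaafoed.
Rule 3 (final devoicing): /d/ is a voiced obstruent in word-final position, so it devoices to [t]. /sugisosvaafoed/ → sugisosvaafoet.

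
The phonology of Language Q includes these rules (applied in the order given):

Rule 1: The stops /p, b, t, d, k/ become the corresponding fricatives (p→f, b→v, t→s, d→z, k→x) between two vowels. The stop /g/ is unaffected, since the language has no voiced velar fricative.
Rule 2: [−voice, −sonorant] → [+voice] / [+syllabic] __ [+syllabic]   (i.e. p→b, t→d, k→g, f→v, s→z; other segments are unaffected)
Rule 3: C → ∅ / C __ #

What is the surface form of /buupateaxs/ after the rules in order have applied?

buuvazeax

Rule 1 (intervocalic spirantization): /p/ is a stop between vowels /u/ and /a/, so it spirantizes to the fricative [f]. /t/ is a stop between vowels /a/ and /e/, so it spirantizes to the fricative [s]. /buupateaxs/ → buufaseaxs.
Rule 2 (intervocalic voicing): /f/ is a voiceless obstruent between vowels /u/ and /a/, so it voices to [v]. /s/ is a voiceless obstruent between vowels /a/ and /e/, so it voices to [z]. /buufaseaxs/ → buuvazeaxs.
Rule 3 (final cluster simplification): /s/ is the second consonant of a word-final cluster /xs/, so it deletes. /buuvazeaxs/ → buuvazeax.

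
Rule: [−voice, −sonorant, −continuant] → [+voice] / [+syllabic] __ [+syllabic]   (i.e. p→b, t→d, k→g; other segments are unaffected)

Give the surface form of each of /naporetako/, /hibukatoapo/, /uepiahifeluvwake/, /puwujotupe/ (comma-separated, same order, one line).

naboredago, hibugadoabo, uebiahifeluvwage, puwujodube

/naporetako/: /p/ is a voiceless stop between vowels /a/ and /o/, so it voices to [b]. /t/ is a voiceless stop between vowels /e/ and /a/, so it voices to [d]. /k/ is a voiceless stop between vowels /a/ and /o/, so it voices to [g]. → [naboredago].
/hibukatoapo/: /k/ is a voiceless stop between vowels /u/ and /a/, so it voices to [g]. /t/ is a voiceless stop between vowels /a/ and /o/, so it voices to [d]. /p/ is a voiceless stop between vowels /a/ and /o/, so it voices to [b]. → [hibugadoabo].
/uepiahifeluvwake/: /p/ is a voiceless stop between vowels /e/ and /i/, so it voices to [b]. /k/ is a voiceless stop between vowels /a/ and /e/, so it voices to [g]. → [uebiahifeluvwage].
/puwujotupe/: /t/ is a voiceless stop between vowels /o/ and /u/, so it voices to [d]. /p/ is a voiceless stop between vowels /u/ and /e/, so it voices to [b]. → [puwujodube].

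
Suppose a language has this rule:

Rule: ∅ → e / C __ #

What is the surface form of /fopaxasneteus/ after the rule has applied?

fopaxasneteuse

the form ends in the consonant /s/, so [e] is inserted word-finally.
Surface form: [fopaxasneteuse].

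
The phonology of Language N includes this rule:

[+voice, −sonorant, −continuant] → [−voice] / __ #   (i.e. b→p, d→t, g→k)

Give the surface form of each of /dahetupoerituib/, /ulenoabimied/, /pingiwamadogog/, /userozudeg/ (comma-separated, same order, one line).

dahetupoerituip, ulenoabimiet, pingiwamadogok, userozudek

/dahetupoerituib/: /b/ is a voiced stop in word-final position, so it devoices to [p]. → [dahetupoerituip].
/ulenoabimied/: /d/ is a voiced stop in word-final position, so it devoices to [t]. → [ulenoabimiet].
/pingiwamadogog/: /g/ is a voiced stop in word-final position, so it devoices to [k]. → [pingiwamadogok].
/userozudeg/: /g/ is a voiced stop in word-final position, so it devoices to [k]. → [userozudek].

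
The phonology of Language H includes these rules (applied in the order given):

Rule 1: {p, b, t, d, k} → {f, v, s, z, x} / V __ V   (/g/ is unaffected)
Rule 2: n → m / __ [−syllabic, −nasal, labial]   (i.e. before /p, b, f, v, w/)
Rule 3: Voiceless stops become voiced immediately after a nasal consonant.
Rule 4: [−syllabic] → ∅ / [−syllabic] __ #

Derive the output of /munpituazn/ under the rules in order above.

mumbisuaz

Rule 1 (intervocalic spirantization): /t/ is a stop between vowels /i/ and /u/, so it spirantizes to the fricative [s]. /munpituazn/ → munpisuazn.
Rule 2 (nasal place assimilation): /n/ precedes the labial consonant /p/, so it assimilates in place to [m]. /munpisuazn/ → mumpisuazn.
Rule 3 (post-nasal voicing): /p/ is a voiceless stop immediately after the nasal /m/, so it voices to [b]. /mumpisuazn/ → mumbisuazn.
Rule 4 (final cluster simplification): /n/ is the second consonant of a word-final cluster /zn/, so it deletes. /mumbisuazn/ → mumbisuaz.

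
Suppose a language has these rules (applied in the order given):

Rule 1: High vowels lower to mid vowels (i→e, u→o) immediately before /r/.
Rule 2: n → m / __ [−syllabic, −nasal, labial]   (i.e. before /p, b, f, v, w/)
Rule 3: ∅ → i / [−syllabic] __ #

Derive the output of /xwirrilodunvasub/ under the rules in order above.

xwerrilodumvasubi

Rule 1 (pre-rhotic lowering): /i/ is a high vowel immediately before /r/, so it lowers to [e]. /xwirrilodunvasub/ → xwerrilodunvasub.
Rule 2 (nasal place assimilation): /n/ precedes the labial consonant /v/, so it assimilates in place to [m]. /xwerrilodunvasub/ → xwerrilodumvasub.
Rule 3 (final i-epenthesis): the form ends in the consonant /b/, so [i] is inserted word-finally. /xwerrilodumvasub/ → xwerrilodumvasubi.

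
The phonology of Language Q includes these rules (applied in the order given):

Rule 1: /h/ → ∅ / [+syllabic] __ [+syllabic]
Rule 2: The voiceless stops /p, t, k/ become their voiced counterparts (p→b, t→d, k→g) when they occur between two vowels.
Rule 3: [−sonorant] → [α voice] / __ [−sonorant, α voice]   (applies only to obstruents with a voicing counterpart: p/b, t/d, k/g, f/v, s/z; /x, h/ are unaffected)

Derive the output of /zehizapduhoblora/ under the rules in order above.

zeizabduoblora

Rule 1 (intervocalic h-deletion): /h/ occurs between vowels /e/ and /i/, so it deletes. /h/ occurs between vowels /u/ and /o/, so it deletes. /zehizapduhoblora/ → zeizapduoblora.
Rule 2 (intervocalic voicing): no segment meets the environment; /zeizapduoblora/ is unchanged.
Rule 3 (regressive voicing assimilation): /p/ precedes the voiced obstruent /d/, so it voices to [b] by assimilation. /zeizapduoblora/ → zeizabduoblora.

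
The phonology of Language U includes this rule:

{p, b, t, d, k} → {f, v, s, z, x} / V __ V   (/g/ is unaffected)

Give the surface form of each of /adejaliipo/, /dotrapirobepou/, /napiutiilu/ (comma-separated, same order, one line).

/adejaliipo/: /d/ is a stop between vowels /a/ and /e/, so it spirantizes to the fricative [z]. /p/ is a stop between vowels /i/ and /o/, so it spirantizes to the fricative [f]. → [azejaliifo].
/dotrapirobepou/: /p/ is a stop between vowels /a/ and /i/, so it spirantizes to the fricative [f]. /b/ is a stop between vowels /o/ and /e/, so it spirantizes to the fricative [v]. /p/ is a stop between vowels /e/ and /o/, so it spirantizes to the fricative [f]. → [dotrafirovefou].
/napiutiilu/: /p/ is a stop between vowels /a/ and /i/, so it spirantizes to the fricative [f]. /t/ is a stop between vowels /u/ and /i/, so it spirantizes to the fricative [s]. → [nafiusiilu].

azejaliifo, dotrafirovefou, nafiusiilu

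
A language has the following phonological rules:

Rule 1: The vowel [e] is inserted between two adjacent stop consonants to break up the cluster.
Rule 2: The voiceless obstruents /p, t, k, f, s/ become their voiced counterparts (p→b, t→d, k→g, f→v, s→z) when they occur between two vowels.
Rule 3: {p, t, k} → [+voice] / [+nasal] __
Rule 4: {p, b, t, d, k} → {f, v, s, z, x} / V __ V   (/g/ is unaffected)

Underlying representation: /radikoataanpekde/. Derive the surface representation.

razigoazaanbegeze

Rule 1 (stop-cluster e-epenthesis): /k/ and /d/ form a stop–stop cluster, so [e] is inserted between them. /radikoataanpekde/ → radikoataanpekede.
Rule 2 (intervocalic voicing): /k/ is a voiceless obstruent between vowels /i/ and /o/, so it voices to [g]. /t/ is a voiceless obstruent between vowels /a/ and /a/, so it voices to [d]. /k/ is a voiceless obstruent between vowels /e/ and /e/, so it voices to [g]. /radikoataanpekede/ → radigoadaanpegede.
Rule 3 (post-nasal voicing): /p/ is a voiceless stop immediately after the nasal /n/, so it voices to [b]. /radigoadaanpegede/ → radigoadaanbegede.
Rule 4 (intervocalic spirantization): /d/ is a stop between vowels /a/ and /i/, so it spirantizes to the fricative [z]. /d/ is a stop between vowels /a/ and /a/, so it spirantizes to the fricative [z]. /d/ is a stop between vowels /e/ and /e/, so it spirantizes to the fricative [z]. /radigoadaanbegede/ → razigoazaanbegeze.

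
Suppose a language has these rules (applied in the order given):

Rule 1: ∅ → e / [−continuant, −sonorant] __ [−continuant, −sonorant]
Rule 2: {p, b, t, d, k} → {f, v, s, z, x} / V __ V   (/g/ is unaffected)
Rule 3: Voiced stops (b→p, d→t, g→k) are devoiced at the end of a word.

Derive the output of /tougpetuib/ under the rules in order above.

tougefesuip

Rule 1 (stop-cluster e-epenthesis): /g/ and /p/ form a stop–stop cluster, so [e] is inserted between them. /tougpetuib/ → tougepetuib.
Rule 2 (intervocalic spirantization): /p/ is a stop between vowels /e/ and /e/, so it spirantizes to the fricative [f]. /t/ is a stop between vowels /e/ and /u/, so it spirantizes to the fricative [s]. /tougepetuib/ → tougefesuib.
Rule 3 (final devoicing): /b/ is a voiced stop in word-final position, so it devoices to [p]. /tougefesuib/ → tougefesuip.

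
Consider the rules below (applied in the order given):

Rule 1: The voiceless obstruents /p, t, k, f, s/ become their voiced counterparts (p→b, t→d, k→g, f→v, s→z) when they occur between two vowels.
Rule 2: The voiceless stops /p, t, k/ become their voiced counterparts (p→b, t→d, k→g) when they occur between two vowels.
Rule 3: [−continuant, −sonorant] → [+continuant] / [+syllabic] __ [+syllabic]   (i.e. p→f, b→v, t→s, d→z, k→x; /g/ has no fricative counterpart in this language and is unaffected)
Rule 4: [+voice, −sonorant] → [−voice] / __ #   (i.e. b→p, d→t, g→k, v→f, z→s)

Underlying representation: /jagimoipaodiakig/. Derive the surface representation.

Rule 1 (intervocalic voicing): /p/ is a voiceless obstruent between vowels /i/ and /a/, so it voices to [b]. /k/ is a voiceless obstruent between vowels /a/ and /i/, so it voices to [g]. /jagimoipaodiakig/ → jagimoibaodiagig.
Rule 2 (intervocalic voicing): no segment meets the environment; /jagimoibaodiagig/ is unchanged.
Rule 3 (intervocalic spirantization): /b/ is a stop between vowels /i/ and /a/, so it spirantizes to the fricative [v]. /d/ is a stop between vowels /o/ and /i/, so it spirantizes to the fricative [z]. /jagimoibaodiagig/ → jagimoivaoziagig.
Rule 4 (final devoicing): /g/ is a voiced obstruent in word-final position, so it devoices to [k]. /jagimoivaoziagig/ → jagimoivaoziagik.

jagimoivaoziagik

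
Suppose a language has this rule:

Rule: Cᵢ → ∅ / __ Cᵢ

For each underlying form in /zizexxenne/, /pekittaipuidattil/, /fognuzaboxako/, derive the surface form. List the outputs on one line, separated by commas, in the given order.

/zizexxenne/: /xx/ is a geminate; the first /x/ deletes. /nn/ is a geminate; the first /n/ deletes. → [zizexene].
/pekittaipuidattil/: /tt/ is a geminate; the first /t/ deletes. /tt/ is a geminate; the first /t/ deletes. → [pekitaipuidatil].
/fognuzaboxako/: the rule's environment is not met; surfaces unchanged as [fognuzaboxako].

zizexene, pekitaipuidatil, fognuzaboxako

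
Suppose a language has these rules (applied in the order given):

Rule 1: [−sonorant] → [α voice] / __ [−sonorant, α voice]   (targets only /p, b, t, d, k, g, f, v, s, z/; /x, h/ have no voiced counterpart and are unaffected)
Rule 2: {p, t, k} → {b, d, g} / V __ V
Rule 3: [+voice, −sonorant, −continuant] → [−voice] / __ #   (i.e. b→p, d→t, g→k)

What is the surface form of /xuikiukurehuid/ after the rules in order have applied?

Rule 1 (regressive voicing assimilation): no segment meets the environment; /xuikiukurehuid/ is unchanged.
Rule 2 (intervocalic voicing): /k/ is a voiceless stop between vowels /i/ and /i/, so it voices to [g]. /k/ is a voiceless stop between vowels /u/ and /u/, so it voices to [g]. /xuikiukurehuid/ → xuigiugurehuid.
Rule 3 (final devoicing): /d/ is a voiced stop in word-final position, so it devoices to [t]. /xuigiugurehuid/ → xuigiugurehuit.

xuigiugurehuit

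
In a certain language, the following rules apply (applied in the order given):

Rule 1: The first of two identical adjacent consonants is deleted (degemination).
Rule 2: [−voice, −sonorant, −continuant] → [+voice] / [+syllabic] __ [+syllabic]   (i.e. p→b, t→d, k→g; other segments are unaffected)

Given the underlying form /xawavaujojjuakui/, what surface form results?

Rule 1 (degemination): /jj/ is a geminate; the first /j/ deletes. /xawavaujojjuakui/ → xawavaujojuakui.
Rule 2 (intervocalic voicing): /k/ is a voiceless stop between vowels /a/ and /u/, so it voices to [g]. /xawavaujojuakui/ → xawavaujojuagui.

xawavaujojuagui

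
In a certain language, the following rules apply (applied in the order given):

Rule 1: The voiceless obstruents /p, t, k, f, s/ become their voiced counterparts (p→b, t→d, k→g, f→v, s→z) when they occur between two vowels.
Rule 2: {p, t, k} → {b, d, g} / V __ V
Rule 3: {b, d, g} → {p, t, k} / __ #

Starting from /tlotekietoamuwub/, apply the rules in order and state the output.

tlodegiedoamuwup

Rule 1 (intervocalic voicing): /t/ is a voiceless obstruent between vowels /o/ and /e/, so it voices to [d]. /k/ is a voiceless obstruent between vowels /e/ and /i/, so it voices to [g]. /t/ is a voiceless obstruent between vowels /e/ and /o/, so it voices to [d]. /tlotekietoamuwub/ → tlodegiedoamuwub.
Rule 2 (intervocalic voicing): no segment meets the environment; /tlodegiedoamuwub/ is unchanged.
Rule 3 (final devoicing): /b/ is a voiced stop in word-final position, so it devoices to [p]. /tlodegiedoamuwub/ → tlodegiedoamuwup.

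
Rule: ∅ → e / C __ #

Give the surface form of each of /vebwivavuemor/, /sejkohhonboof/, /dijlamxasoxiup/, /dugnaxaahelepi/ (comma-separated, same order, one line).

vebwivavuemore, sejkohhonboofe, dijlamxasoxiupe, dugnaxaahelepi

/vebwivavuemor/: the form ends in the consonant /r/, so [e] is inserted word-finally. → [vebwivavuemore].
/sejkohhonboof/: the form ends in the consonant /f/, so [e] is inserted word-finally. → [sejkohhonboofe].
/dijlamxasoxiup/: the form ends in the consonant /p/, so [e] is inserted word-finally. → [dijlamxasoxiupe].
/dugnaxaahelepi/: the rule's environment is not met; surfaces unchanged as [dugnaxaahelepi].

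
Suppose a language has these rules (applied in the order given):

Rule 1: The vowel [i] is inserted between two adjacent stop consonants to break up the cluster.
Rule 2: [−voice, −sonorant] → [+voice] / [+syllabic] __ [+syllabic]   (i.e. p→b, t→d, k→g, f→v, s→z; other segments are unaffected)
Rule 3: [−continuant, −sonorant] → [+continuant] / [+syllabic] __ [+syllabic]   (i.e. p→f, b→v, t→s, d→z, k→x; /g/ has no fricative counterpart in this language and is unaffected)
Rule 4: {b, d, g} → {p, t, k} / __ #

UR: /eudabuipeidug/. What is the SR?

euzavuiveizuk

Rule 1 (stop-cluster i-epenthesis): no segment meets the environment; /eudabuipeidug/ is unchanged.
Rule 2 (intervocalic voicing): /p/ is a voiceless obstruent between vowels /i/ and /e/, so it voices to [b]. /eudabuipeidug/ → eudabuibeidug.
Rule 3 (intervocalic spirantization): /d/ is a stop between vowels /u/ and /a/, so it spirantizes to the fricative [z]. /b/ is a stop between vowels /a/ and /u/, so it spirantizes to the fricative [v]. /b/ is a stop between vowels /i/ and /e/, so it spirantizes to the fricative [v]. /d/ is a stop between vowels /i/ and /u/, so it spirantizes to the fricative [z]. /eudabuibeidug/ → euzavuiveizug.
Rule 4 (final devoicing): /g/ is a voiced stop in word-final position, so it devoices to [k]. /euzavuiveizug/ → euzavuiveizuk.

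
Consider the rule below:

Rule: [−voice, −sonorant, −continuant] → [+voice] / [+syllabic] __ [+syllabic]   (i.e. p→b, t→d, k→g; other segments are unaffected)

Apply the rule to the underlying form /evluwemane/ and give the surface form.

No segment of /evluwemane/ meets the structural description of the rule, so the form surfaces unchanged.

evluwemane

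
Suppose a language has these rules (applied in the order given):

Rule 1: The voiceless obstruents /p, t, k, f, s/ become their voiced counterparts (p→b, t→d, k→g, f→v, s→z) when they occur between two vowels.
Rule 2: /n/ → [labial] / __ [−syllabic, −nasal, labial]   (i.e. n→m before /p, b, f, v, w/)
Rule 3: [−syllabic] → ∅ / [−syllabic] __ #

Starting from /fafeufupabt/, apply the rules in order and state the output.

faveuvubab

Rule 1 (intervocalic voicing): /f/ is a voiceless obstruent between vowels /a/ and /e/, so it voices to [v]. /f/ is a voiceless obstruent between vowels /u/ and /u/, so it voices to [v]. /p/ is a voiceless obstruent between vowels /u/ and /a/, so it voices to [b]. /fafeufupabt/ → faveuvubabt.
Rule 2 (nasal place assimilation): no segment meets the environment; /faveuvubabt/ is unchanged.
Rule 3 (final cluster simplification): /t/ is the second consonant of a word-final cluster /bt/, so it deletes. /faveuvubabt/ → faveuvubab.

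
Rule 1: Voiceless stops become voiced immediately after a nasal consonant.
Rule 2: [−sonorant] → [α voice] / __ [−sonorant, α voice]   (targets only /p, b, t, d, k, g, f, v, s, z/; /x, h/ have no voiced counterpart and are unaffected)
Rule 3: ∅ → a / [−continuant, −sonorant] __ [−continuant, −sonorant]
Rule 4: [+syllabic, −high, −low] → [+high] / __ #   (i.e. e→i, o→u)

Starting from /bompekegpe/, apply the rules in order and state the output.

Rule 1 (post-nasal voicing): /p/ is a voiceless stop immediately after the nasal /m/, so it voices to [b]. /bompekegpe/ → bombekegpe.
Rule 2 (regressive voicing assimilation): /g/ precedes the voiceless obstruent /p/, so it devoices to [k] by assimilation. /bombekegpe/ → bombekekpe.
Rule 3 (stop-cluster a-epenthesis): /k/ and /p/ form a stop–stop cluster, so [a] is inserted between them. /bombekekpe/ → bombekekape.
Rule 4 (final vowel raising): /e/ is a mid vowel in word-final position, so it raises to [i]. /bombekekape/ → bombekekapi.

bombekekapi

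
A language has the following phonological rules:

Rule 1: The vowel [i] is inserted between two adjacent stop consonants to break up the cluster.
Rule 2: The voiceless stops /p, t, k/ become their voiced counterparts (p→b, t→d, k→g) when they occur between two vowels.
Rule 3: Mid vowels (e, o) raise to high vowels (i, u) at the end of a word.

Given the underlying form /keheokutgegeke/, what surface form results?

Rule 1 (stop-cluster i-epenthesis): /t/ and /g/ form a stop–stop cluster, so [i] is inserted between them. /keheokutgegeke/ → keheokutigegeke.
Rule 2 (intervocalic voicing): /k/ is a voiceless stop between vowels /o/ and /u/, so it voices to [g]. /t/ is a voiceless stop between vowels /u/ and /i/, so it voices to [d]. /k/ is a voiceless stop between vowels /e/ and /e/, so it voices to [g]. /keheokutigegeke/ → keheogudigegege.
Rule 3 (final vowel raising): /e/ is a mid vowel in word-final position, so it raises to [i]. /keheogudigegege/ → keheogudigegegi.

keheogudigegegi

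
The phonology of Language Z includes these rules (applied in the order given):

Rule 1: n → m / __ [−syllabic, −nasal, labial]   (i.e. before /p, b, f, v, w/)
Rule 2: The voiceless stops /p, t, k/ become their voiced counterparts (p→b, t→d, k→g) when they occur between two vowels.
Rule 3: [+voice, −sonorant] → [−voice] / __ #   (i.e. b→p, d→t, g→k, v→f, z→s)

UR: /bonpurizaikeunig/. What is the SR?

Rule 1 (nasal place assimilation): /n/ precedes the labial consonant /p/, so it assimilates in place to [m]. /bonpurizaikeunig/ → bompurizaikeunig.
Rule 2 (intervocalic voicing): /k/ is a voiceless stop between vowels /i/ and /e/, so it voices to [g]. /bompurizaikeunig/ → bompurizaigeunig.
Rule 3 (final devoicing): /g/ is a voiced obstruent in word-final position, so it devoices to [k]. /bompurizaigeunig/ → bompurizaigeunik.

bompurizaigeunik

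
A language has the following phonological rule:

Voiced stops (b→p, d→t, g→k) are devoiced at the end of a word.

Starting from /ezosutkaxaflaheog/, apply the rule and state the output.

/g/ is a voiced stop in word-final position, so it devoices to [k].
Surface form: [ezosutkaxaflaheok].

ezosutkaxaflaheok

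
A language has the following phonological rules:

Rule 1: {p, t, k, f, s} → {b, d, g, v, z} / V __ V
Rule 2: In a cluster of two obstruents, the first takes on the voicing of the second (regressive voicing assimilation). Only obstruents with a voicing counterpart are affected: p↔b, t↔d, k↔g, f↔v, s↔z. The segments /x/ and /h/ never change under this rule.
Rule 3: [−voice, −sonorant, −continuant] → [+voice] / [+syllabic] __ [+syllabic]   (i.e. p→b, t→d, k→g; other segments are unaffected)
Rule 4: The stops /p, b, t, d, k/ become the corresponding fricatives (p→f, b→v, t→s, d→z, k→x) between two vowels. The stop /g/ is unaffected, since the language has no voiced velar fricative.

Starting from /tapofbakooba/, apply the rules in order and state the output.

tavovbagoova

Rule 1 (intervocalic voicing): /p/ is a voiceless obstruent between vowels /a/ and /o/, so it voices to [b]. /k/ is a voiceless obstruent between vowels /a/ and /o/, so it voices to [g]. /tapofbakooba/ → tabofbagooba.
Rule 2 (regressive voicing assimilation): /f/ precedes the voiced obstruent /b/, so it voices to [v] by assimilation. /tabofbagooba/ → tabovbagooba.
Rule 3 (intervocalic voicing): no segment meets the environment; /tabovbagooba/ is unchanged.
Rule 4 (intervocalic spirantization): /b/ is a stop between vowels /a/ and /o/, so it spirantizes to the fricative [v]. /b/ is a stop between vowels /o/ and /a/, so it spirantizes to the fricative [v]. /tabovbagooba/ → tavovbagoova.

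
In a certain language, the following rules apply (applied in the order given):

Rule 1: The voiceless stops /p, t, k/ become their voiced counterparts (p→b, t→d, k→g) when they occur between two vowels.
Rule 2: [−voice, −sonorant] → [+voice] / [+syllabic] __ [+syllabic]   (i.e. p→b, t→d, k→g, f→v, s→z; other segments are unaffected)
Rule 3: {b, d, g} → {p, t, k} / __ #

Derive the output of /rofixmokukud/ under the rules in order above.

rovixmogugut

Rule 1 (intervocalic voicing): /k/ is a voiceless stop between vowels /o/ and /u/, so it voices to [g]. /k/ is a voiceless stop between vowels /u/ and /u/, so it voices to [g]. /rofixmokukud/ → rofixmogugud.
Rule 2 (intervocalic voicing): /f/ is a voiceless obstruent between vowels /o/ and /i/, so it voices to [v]. /rofixmogugud/ → rovixmogugud.
Rule 3 (final devoicing): /d/ is a voiced stop in word-final position, so it devoices to [t]. /rovixmogugud/ → rovixmogugut.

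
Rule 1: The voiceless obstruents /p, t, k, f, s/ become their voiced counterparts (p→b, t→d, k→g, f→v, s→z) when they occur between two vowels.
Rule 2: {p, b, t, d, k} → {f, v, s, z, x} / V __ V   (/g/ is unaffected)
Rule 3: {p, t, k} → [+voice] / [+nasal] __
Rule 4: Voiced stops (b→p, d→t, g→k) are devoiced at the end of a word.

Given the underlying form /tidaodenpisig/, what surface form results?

tizaozenbizik

Rule 1 (intervocalic voicing): /s/ is a voiceless obstruent between vowels /i/ and /i/, so it voices to [z]. /tidaodenpisig/ → tidaodenpizig.
Rule 2 (intervocalic spirantization): /d/ is a stop between vowels /i/ and /a/, so it spirantizes to the fricative [z]. /d/ is a stop between vowels /o/ and /e/, so it spirantizes to the fricative [z]. /tidaodenpizig/ → tizaozenpizig.
Rule 3 (post-nasal voicing): /p/ is a voiceless stop immediately after the nasal /n/, so it voices to [b]. /tizaozenpizig/ → tizaozenbizig.
Rule 4 (final devoicing): /g/ is a voiced stop in word-final position, so it devoices to [k]. /tizaozenbizig/ → tizaozenbizik.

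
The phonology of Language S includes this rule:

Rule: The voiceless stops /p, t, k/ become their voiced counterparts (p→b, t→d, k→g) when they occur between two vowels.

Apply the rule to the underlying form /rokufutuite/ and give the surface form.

/k/ is a voiceless stop between vowels /o/ and /u/, so it voices to [g].
/t/ is a voiceless stop between vowels /u/ and /u/, so it voices to [d].
/t/ is a voiceless stop between vowels /i/ and /e/, so it voices to [d].
Surface form: [rogufuduide].

rogufuduide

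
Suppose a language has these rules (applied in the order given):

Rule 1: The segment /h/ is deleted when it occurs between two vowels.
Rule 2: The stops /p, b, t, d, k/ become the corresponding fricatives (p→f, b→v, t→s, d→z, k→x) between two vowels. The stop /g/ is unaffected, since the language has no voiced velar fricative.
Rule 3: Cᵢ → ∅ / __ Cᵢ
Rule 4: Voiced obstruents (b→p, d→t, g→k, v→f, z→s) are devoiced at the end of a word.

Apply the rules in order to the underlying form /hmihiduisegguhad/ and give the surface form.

hmiizuiseguat

Rule 1 (intervocalic h-deletion): /h/ occurs between vowels /i/ and /i/, so it deletes. /h/ occurs between vowels /u/ and /a/, so it deletes. /hmihiduisegguhad/ → hmiiduisegguad.
Rule 2 (intervocalic spirantization): /d/ is a stop between vowels /i/ and /u/, so it spirantizes to the fricative [z]. /hmiiduisegguad/ → hmiizuisegguad.
Rule 3 (degemination): /gg/ is a geminate; the first /g/ deletes. /hmiizuisegguad/ → hmiizuiseguad.
Rule 4 (final devoicing): /d/ is a voiced obstruent in word-final position, so it devoices to [t]. /hmiizuiseguad/ → hmiizuiseguat.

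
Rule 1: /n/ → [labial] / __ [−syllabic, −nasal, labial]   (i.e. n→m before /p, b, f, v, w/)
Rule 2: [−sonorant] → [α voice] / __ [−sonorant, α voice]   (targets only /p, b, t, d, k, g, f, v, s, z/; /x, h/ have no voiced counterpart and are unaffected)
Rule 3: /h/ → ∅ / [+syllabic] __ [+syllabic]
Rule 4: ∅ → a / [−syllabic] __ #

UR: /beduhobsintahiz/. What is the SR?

beduopsintaiza

Rule 1 (nasal place assimilation): no segment meets the environment; /beduhobsintahiz/ is unchanged.
Rule 2 (regressive voicing assimilation): /b/ precedes the voiceless obstruent /s/, so it devoices to [p] by assimilation. /beduhobsintahiz/ → beduhopsintahiz.
Rule 3 (intervocalic h-deletion): /h/ occurs between vowels /u/ and /o/, so it deletes. /h/ occurs between vowels /a/ and /i/, so it deletes. /beduhopsintahiz/ → beduopsintaiz.
Rule 4 (final a-epenthesis): the form ends in the consonant /z/, so [a] is inserted word-finally. /beduopsintaiz/ → beduopsintaiza.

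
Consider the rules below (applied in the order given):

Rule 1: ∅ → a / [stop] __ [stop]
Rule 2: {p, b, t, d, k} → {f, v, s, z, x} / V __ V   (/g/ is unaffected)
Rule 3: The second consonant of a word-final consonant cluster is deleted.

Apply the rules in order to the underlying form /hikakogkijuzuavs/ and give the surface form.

Rule 1 (stop-cluster a-epenthesis): /g/ and /k/ form a stop–stop cluster, so [a] is inserted between them. /hikakogkijuzuavs/ → hikakogakijuzuavs.
Rule 2 (intervocalic spirantization): /k/ is a stop between vowels /i/ and /a/, so it spirantizes to the fricative [x]. /k/ is a stop between vowels /a/ and /o/, so it spirantizes to the fricative [x]. /k/ is a stop between vowels /a/ and /i/, so it spirantizes to the fricative [x]. /hikakogakijuzuavs/ → hixaxogaxijuzuavs.
Rule 3 (final cluster simplification): /s/ is the second consonant of a word-final cluster /vs/, so it deletes. /hixaxogaxijuzuavs/ → hixaxogaxijuzuav.

hixaxogaxijuzuav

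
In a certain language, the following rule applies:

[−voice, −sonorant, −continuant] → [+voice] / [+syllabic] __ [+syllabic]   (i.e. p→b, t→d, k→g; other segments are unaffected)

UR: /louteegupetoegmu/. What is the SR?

/t/ is a voiceless stop between vowels /u/ and /e/, so it voices to [d].
/p/ is a voiceless stop between vowels /u/ and /e/, so it voices to [b].
/t/ is a voiceless stop between vowels /e/ and /o/, so it voices to [d].
Surface form: [loudeegubedoegmu].

loudeegubedoegmu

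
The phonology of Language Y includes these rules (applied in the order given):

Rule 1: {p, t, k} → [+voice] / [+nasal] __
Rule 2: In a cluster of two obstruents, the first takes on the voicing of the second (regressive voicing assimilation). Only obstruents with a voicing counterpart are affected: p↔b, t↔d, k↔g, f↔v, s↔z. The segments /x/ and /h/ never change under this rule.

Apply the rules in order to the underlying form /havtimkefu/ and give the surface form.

Rule 1 (post-nasal voicing): /k/ is a voiceless stop immediately after the nasal /m/, so it voices to [g]. /havtimkefu/ → havtimgefu.
Rule 2 (regressive voicing assimilation): /v/ precedes the voiceless obstruent /t/, so it devoices to [f] by assimilation. /havtimgefu/ → haftimgefu.

haftimgefu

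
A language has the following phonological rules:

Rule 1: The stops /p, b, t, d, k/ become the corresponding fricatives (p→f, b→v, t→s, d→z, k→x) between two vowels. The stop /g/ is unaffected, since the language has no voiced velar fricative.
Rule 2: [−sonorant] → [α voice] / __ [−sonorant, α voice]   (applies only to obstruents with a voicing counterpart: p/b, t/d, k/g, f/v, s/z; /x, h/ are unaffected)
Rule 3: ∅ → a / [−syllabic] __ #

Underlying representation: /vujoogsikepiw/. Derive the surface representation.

Rule 1 (intervocalic spirantization): /k/ is a stop between vowels /i/ and /e/, so it spirantizes to the fricative [x]. /p/ is a stop between vowels /e/ and /i/, so it spirantizes to the fricative [f]. /vujoogsikepiw/ → vujoogsixefiw.
Rule 2 (regressive voicing assimilation): /g/ precedes the voiceless obstruent /s/, so it devoices to [k] by assimilation. /vujoogsixefiw/ → vujooksixefiw.
Rule 3 (final a-epenthesis): the form ends in the consonant /w/, so [a] is inserted word-finally. /vujooksixefiw/ → vujooksixefiwa.

vujooksixefiwa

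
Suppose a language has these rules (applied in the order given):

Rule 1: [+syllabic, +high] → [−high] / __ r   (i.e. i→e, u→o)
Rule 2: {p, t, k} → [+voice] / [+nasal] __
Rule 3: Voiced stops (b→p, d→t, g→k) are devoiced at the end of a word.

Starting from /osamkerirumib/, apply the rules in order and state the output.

Rule 1 (pre-rhotic lowering): /i/ is a high vowel immediately before /r/, so it lowers to [e]. /osamkerirumib/ → osamkererumib.
Rule 2 (post-nasal voicing): /k/ is a voiceless stop immediately after the nasal /m/, so it voices to [g]. /osamkererumib/ → osamgererumib.
Rule 3 (final devoicing): /b/ is a voiced stop in word-final position, so it devoices to [p]. /osamgererumib/ → osamgererumip.

osamgererumip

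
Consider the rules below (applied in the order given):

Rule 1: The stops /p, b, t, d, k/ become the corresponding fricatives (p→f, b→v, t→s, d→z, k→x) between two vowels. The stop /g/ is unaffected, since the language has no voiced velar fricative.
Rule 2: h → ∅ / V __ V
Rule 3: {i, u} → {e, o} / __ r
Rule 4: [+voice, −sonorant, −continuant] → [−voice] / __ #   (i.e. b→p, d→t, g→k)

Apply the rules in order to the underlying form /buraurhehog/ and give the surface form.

Rule 1 (intervocalic spirantization): no segment meets the environment; /buraurhehog/ is unchanged.
Rule 2 (intervocalic h-deletion): /h/ occurs between vowels /e/ and /o/, so it deletes. /buraurhehog/ → buraurheog.
Rule 3 (pre-rhotic lowering): /u/ is a high vowel immediately before /r/, so it lowers to [o]. /u/ is a high vowel immediately before /r/, so it lowers to [o]. /buraurheog/ → boraorheog.
Rule 4 (final devoicing): /g/ is a voiced stop in word-final position, so it devoices to [k]. /boraorheog/ → boraorheok.

boraorheok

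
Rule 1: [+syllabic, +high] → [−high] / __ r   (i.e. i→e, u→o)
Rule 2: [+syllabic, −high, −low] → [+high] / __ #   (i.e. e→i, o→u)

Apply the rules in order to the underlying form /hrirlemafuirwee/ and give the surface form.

Rule 1 (pre-rhotic lowering): /i/ is a high vowel immediately before /r/, so it lowers to [e]. /i/ is a high vowel immediately before /r/, so it lowers to [e]. /hrirlemafuirwee/ → hrerlemafuerwee.
Rule 2 (final vowel raising): /e/ is a mid vowel in word-final position, so it raises to [i]. /hrerlemafuerwee/ → hrerlemafuerwei.

hrerlemafuerwei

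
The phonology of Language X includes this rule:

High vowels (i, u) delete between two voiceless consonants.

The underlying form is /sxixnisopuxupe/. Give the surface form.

sxxnisopxpe

/i/ is a high vowel flanked by voiceless consonants /x/ and /x/, so it deletes.
/u/ is a high vowel flanked by voiceless consonants /p/ and /x/, so it deletes.
/u/ is a high vowel flanked by voiceless consonants /x/ and /p/, so it deletes.
The other instance of /i/ does not occur in the required environment and remains unchanged.
Surface form: [sxxnisopxpe].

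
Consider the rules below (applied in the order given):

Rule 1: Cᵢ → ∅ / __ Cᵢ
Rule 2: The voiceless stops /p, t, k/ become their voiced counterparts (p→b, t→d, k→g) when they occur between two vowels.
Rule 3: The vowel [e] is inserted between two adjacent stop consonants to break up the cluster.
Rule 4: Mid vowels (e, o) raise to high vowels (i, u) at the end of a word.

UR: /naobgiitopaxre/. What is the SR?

Rule 1 (degemination): no segment meets the environment; /naobgiitopaxre/ is unchanged.
Rule 2 (intervocalic voicing): /t/ is a voiceless stop between vowels /i/ and /o/, so it voices to [d]. /p/ is a voiceless stop between vowels /o/ and /a/, so it voices to [b]. /naobgiitopaxre/ → naobgiidobaxre.
Rule 3 (stop-cluster e-epenthesis): /b/ and /g/ form a stop–stop cluster, so [e] is inserted between them. /naobgiidobaxre/ → naobegiidobaxre.
Rule 4 (final vowel raising): /e/ is a mid vowel in word-final position, so it raises to [i]. /naobegiidobaxre/ → naobegiidobaxri.

naobegiidobaxri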